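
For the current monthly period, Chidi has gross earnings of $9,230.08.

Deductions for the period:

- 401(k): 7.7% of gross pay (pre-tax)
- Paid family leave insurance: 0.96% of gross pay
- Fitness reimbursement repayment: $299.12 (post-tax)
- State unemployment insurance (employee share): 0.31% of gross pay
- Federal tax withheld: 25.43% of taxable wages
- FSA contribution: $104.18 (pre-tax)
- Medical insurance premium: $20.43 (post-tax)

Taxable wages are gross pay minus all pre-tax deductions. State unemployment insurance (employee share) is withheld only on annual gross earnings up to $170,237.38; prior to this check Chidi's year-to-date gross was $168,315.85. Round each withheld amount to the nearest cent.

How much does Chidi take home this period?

401(k): $9,230.08 × 0.077 = $710.72
FSA contribution: $104.18
Pre-tax total = $710.72 + $104.18 = $814.90
Taxable wages = $9,230.08 − $814.90 = $8,415.18
Federal tax withheld: $8,415.18 × 0.2543 = $2,139.98
State unemployment insurance (employee share): only $170,237.38 − $168,315.85 = $1,921.53 of this check is subject → $1,921.53 × 0.0031 = $5.96
Paid family leave insurance: $9,230.08 × 0.0096 = $88.61
Medical insurance premium: $20.43
Fitness reimbursement repayment: $299.12
Total deductions = $710.72 + $104.18 + $2,139.98 + $5.96 + $88.61 + $20.43 + $299.12 = $3,369.00
Net pay = $9,230.08 − $3,369.00 = $5,861.08

$5,861.08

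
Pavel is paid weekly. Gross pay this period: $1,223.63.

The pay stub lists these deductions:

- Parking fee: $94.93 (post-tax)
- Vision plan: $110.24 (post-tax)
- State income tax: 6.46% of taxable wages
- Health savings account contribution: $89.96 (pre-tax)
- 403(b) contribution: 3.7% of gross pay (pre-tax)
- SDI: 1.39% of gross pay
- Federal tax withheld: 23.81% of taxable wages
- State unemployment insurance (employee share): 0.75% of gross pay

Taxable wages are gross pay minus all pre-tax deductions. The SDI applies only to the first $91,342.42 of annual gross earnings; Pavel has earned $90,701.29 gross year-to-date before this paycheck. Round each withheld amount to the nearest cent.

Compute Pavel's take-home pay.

$535.68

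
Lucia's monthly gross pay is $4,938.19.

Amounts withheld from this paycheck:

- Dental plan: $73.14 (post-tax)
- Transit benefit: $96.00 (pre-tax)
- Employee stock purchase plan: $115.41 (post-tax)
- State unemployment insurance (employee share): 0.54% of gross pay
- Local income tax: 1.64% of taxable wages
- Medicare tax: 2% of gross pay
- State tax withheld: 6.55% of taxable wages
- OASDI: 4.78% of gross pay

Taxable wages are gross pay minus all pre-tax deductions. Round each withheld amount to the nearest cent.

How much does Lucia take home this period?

$3,895.59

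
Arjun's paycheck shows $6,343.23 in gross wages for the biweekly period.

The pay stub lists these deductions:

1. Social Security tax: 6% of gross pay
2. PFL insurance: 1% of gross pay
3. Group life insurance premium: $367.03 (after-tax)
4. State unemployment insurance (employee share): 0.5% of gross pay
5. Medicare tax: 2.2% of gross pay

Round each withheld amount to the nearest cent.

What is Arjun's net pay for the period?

Social Security tax: $6,343.23 × 0.06 = $380.59
State unemployment insurance (employee share): $6,343.23 × 0.005 = $31.72
PFL insurance: $6,343.23 × 0.01 = $63.43
Medicare tax: $6,343.23 × 0.022 = $139.55
Group life insurance premium: $367.03
Total deductions = $380.59 + $31.72 + $63.43 + $139.55 + $367.03 = $982.32
Net pay = $6,343.23 − $982.32 = $5,360.91

$5,360.91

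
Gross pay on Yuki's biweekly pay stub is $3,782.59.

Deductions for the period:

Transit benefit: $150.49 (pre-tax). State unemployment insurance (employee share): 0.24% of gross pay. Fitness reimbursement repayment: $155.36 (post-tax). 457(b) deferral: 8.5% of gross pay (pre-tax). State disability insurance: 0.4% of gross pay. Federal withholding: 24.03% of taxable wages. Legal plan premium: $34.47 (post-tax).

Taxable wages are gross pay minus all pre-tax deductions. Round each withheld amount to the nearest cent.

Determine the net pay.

457(b) deferral: $3,782.59 × 0.085 = $321.52
Transit benefit: $150.49
Pre-tax total = $321.52 + $150.49 = $472.01
Taxable wages = $3,782.59 − $472.01 = $3,310.58
Federal withholding: $3,310.58 × 0.2403 = $795.53
State disability insurance: $3,782.59 × 0.004 = $15.13
State unemployment insurance (employee share): $3,782.59 × 0.0024 = $9.08
Legal plan premium: $34.47
Fitness reimbursement repayment: $155.36
Total deductions = $321.52 + $150.49 + $795.53 + $15.13 + $9.08 + $34.47 + $155.36 = $1,481.58
Net pay = $3,782.59 − $1,481.58 = $2,301.01

$2,301.01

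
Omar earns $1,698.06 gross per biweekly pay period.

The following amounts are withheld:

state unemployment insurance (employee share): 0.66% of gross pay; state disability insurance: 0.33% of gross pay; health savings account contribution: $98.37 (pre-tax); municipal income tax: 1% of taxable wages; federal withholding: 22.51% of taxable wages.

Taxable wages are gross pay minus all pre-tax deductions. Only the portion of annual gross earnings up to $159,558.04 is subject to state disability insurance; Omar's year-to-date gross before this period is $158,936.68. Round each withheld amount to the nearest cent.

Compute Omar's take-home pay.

Health savings account contribution: $98.37
Taxable wages = $1,698.06 − $98.37 = $1,599.69
Municipal income tax: $1,599.69 × 0.01 = $16.00
Federal withholding: $1,599.69 × 0.2251 = $360.09
State unemployment insurance (employee share): $1,698.06 × 0.0066 = $11.21
State disability insurance: only $159,558.04 − $158,936.68 = $621.36 of this check is subject → $621.36 × 0.0033 = $2.05
Total deductions = $98.37 + $16.00 + $360.09 + $11.21 + $2.05 = $487.72
Net pay = $1,698.06 − $487.72 = $1,210.34

$1,210.34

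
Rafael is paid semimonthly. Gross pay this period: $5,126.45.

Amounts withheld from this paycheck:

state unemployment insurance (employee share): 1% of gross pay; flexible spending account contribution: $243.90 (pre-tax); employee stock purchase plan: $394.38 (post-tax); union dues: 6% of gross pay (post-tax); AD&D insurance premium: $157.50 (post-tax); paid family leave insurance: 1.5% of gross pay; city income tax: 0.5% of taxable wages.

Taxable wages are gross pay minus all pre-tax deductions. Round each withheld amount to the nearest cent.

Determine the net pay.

Flexible spending account contribution: $243.90
Taxable wages = $5,126.45 − $243.90 = $4,882.55
City income tax: $4,882.55 × 0.005 = $24.41
State unemployment insurance (employee share): $5,126.45 × 0.01 = $51.26
Paid family leave insurance: $5,126.45 × 0.015 = $76.90
Employee stock purchase plan: $394.38
Union dues: $5,126.45 × 0.06 = $307.59
AD&D insurance premium: $157.50
Total deductions = $243.90 + $24.41 + $51.26 + $76.90 + $394.38 + $307.59 + $157.50 = $1,255.94
Net pay = $5,126.45 − $1,255.94 = $3,870.51

$3,870.51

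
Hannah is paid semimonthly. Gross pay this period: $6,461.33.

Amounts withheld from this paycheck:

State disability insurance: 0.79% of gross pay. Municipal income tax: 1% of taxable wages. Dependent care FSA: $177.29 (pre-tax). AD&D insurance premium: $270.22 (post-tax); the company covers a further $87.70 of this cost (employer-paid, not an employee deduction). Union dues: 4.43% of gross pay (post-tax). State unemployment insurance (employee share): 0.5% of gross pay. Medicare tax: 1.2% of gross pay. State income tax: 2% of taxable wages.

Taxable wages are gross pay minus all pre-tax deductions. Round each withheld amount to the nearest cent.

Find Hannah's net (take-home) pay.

$5,378.17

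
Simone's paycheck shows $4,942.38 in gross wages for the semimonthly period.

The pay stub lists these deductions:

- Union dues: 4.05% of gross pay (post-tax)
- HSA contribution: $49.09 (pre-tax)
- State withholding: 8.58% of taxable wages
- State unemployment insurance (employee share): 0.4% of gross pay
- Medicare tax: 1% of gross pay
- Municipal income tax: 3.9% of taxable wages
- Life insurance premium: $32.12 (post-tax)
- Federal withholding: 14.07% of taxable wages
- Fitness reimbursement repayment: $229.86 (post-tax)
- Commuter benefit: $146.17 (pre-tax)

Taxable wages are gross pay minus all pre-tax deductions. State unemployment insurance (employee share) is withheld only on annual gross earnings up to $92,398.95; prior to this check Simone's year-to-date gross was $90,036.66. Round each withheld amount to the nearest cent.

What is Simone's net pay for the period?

Commuter benefit: $146.17
HSA contribution: $49.09
Pre-tax total = $146.17 + $49.09 = $195.26
Taxable wages = $4,942.38 − $195.26 = $4,747.12
Municipal income tax: $4,747.12 × 0.039 = $185.14
State withholding: $4,747.12 × 0.0858 = $407.30
Federal withholding: $4,747.12 × 0.1407 = $667.92
Medicare tax: $4,942.38 × 0.01 = $49.42
State unemployment insurance (employee share): only $92,398.95 − $90,036.66 = $2,362.29 of this check is subject → $2,362.29 × 0.004 = $9.45
Fitness reimbursement repayment: $229.86
Union dues: $4,942.38 × 0.0405 = $200.17
Life insurance premium: $32.12
Total deductions = $146.17 + $49.09 + $185.14 + $407.30 + $667.92 + $49.42 + $9.45 + $229.86 + $200.17 + $32.12 = $1,976.64
Net pay = $4,942.38 − $1,976.64 = $2,965.74

$2,965.74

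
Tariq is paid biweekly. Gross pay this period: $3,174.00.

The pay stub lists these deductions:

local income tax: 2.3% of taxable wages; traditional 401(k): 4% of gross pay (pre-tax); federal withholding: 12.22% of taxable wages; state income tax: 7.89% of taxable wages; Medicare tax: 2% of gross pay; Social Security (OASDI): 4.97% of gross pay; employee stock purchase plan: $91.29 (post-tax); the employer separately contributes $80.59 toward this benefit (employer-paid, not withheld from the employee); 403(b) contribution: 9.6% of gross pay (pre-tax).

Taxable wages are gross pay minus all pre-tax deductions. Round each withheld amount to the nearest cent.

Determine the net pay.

$1,815.27

Traditional 401(k): $3,174.00 × 0.04 = $126.96
403(b) contribution: $3,174.00 × 0.096 = $304.70
Pre-tax total = $126.96 + $304.70 = $431.66
Taxable wages = $3,174.00 − $431.66 = $2,742.34
Local income tax: $2,742.34 × 0.023 = $63.07
Federal withholding: $2,742.34 × 0.1222 = $335.11
State income tax: $2,742.34 × 0.0789 = $216.37
Medicare tax: $3,174.00 × 0.02 = $63.48
Social Security (OASDI): $3,174.00 × 0.0497 = $157.75
Employee stock purchase plan: $91.29
(Employer's $80.59 toward employee stock purchase plan is not withheld from the employee.)
Total deductions = $126.96 + $304.70 + $63.07 + $335.11 + $216.37 + $63.48 + $157.75 + $91.29 = $1,358.73
Net pay = $3,174.00 − $1,358.73 = $1,815.27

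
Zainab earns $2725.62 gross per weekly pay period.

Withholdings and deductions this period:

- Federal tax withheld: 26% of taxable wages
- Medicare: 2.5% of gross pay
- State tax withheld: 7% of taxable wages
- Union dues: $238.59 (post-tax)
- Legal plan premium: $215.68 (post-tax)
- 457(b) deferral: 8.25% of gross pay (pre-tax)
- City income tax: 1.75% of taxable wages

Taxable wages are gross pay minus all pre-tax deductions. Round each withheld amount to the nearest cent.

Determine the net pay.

$1109.34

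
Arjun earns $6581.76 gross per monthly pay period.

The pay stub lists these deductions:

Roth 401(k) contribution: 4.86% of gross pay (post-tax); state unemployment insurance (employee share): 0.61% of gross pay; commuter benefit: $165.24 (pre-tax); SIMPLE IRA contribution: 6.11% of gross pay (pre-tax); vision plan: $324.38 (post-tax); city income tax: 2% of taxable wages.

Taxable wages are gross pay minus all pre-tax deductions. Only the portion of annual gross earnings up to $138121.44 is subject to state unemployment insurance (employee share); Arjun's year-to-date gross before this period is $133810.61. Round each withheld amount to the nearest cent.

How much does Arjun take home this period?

$5223.53

SIMPLE IRA contribution: $6581.76 × 0.0611 = $402.15
Commuter benefit: $165.24
Pre-tax total = $402.15 + $165.24 = $567.39
Taxable wages = $6581.76 − $567.39 = $6014.37
City income tax: $6014.37 × 0.02 = $120.29
State unemployment insurance (employee share): only $138121.44 − $133810.61 = $4310.83 of this check is subject → $4310.83 × 0.0061 = $26.30
Roth 401(k) contribution: $6581.76 × 0.0486 = $319.87
Vision plan: $324.38
Total deductions = $402.15 + $165.24 + $120.29 + $26.30 + $319.87 + $324.38 = $1358.23
Net pay = $6581.76 − $1358.23 = $5223.53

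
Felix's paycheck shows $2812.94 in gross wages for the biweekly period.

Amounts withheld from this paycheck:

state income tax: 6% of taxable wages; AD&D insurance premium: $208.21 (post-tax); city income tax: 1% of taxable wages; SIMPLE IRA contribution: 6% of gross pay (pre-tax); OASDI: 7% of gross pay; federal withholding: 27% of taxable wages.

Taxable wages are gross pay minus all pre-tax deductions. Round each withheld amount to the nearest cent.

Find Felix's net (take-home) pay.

$1340.03

SIMPLE IRA contribution: $2812.94 × 0.06 = $168.78
Taxable wages = $2812.94 − $168.78 = $2644.16
State income tax: $2644.16 × 0.06 = $158.65
Federal withholding: $2644.16 × 0.27 = $713.92
City income tax: $2644.16 × 0.01 = $26.44
OASDI: $2812.94 × 0.07 = $196.91
AD&D insurance premium: $208.21
Total deductions = $168.78 + $158.65 + $713.92 + $26.44 + $196.91 + $208.21 = $1472.91
Net pay = $2812.94 − $1472.91 = $1340.03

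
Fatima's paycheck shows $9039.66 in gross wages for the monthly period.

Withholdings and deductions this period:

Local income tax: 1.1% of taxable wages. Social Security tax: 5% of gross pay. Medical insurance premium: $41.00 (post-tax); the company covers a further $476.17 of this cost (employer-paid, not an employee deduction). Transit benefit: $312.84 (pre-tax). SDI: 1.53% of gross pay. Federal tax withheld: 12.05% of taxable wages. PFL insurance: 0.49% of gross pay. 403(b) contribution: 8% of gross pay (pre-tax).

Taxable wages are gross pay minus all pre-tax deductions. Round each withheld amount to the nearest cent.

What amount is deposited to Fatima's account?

$6275.59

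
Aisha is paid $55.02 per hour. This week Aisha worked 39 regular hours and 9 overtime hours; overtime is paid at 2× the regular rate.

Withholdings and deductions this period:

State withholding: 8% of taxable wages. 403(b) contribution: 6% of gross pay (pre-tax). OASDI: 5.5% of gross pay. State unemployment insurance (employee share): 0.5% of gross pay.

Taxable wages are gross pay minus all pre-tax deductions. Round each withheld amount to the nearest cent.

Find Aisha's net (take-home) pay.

Regular pay: 39 × $55.02 = $2,145.78
Overtime pay: 9 × $55.02 × 2 = $990.36
Gross pay = $2,145.78 + $990.36 = $3,136.14
403(b) contribution: $3,136.14 × 0.06 = $188.17
Taxable wages = $3,136.14 − $188.17 = $2,947.97
State withholding: $2,947.97 × 0.08 = $235.84
OASDI: $3,136.14 × 0.055 = $172.49
State unemployment insurance (employee share): $3,136.14 × 0.005 = $15.68
Total deductions = $188.17 + $235.84 + $172.49 + $15.68 = $612.18
Net pay = $3,136.14 − $612.18 = $2,523.96

$2,523.96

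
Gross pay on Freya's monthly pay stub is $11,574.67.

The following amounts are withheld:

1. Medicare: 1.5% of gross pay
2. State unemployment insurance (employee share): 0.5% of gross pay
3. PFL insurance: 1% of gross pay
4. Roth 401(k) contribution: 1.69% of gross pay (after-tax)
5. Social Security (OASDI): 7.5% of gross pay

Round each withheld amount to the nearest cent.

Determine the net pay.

$10,163.72

Social Security (OASDI): $11,574.67 × 0.075 = $868.10
State unemployment insurance (employee share): $11,574.67 × 0.005 = $57.87
Medicare: $11,574.67 × 0.015 = $173.62
PFL insurance: $11,574.67 × 0.01 = $115.75
Roth 401(k) contribution: $11,574.67 × 0.0169 = $195.61
Total deductions = $868.10 + $57.87 + $173.62 + $115.75 + $195.61 = $1,410.95
Net pay = $11,574.67 − $1,410.95 = $10,163.72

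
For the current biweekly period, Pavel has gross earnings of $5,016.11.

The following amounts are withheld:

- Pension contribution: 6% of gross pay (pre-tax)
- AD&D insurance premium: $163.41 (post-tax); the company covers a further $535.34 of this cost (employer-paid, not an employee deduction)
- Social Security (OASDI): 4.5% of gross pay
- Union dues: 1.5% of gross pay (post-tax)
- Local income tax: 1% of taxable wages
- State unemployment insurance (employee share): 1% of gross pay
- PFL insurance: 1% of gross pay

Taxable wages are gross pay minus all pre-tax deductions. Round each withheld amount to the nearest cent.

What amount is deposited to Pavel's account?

Pension contribution: $5,016.11 × 0.06 = $300.97
Taxable wages = $5,016.11 − $300.97 = $4,715.14
Local income tax: $4,715.14 × 0.01 = $47.15
State unemployment insurance (employee share): $5,016.11 × 0.01 = $50.16
PFL insurance: $5,016.11 × 0.01 = $50.16
Social Security (OASDI): $5,016.11 × 0.045 = $225.72
Union dues: $5,016.11 × 0.015 = $75.24
AD&D insurance premium: $163.41
(Employer's $535.34 toward AD&D insurance premium is not withheld from the employee.)
Total deductions = $300.97 + $47.15 + $50.16 + $50.16 + $225.72 + $75.24 + $163.41 = $912.81
Net pay = $5,016.11 − $912.81 = $4,103.30

$4,103.30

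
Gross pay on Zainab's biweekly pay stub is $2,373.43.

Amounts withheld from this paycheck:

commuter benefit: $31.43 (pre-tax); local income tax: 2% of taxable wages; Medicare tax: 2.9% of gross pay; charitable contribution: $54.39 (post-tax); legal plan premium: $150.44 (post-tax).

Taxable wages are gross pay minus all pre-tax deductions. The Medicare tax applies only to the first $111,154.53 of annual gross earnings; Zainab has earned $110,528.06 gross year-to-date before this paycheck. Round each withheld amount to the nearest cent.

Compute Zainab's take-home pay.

Commuter benefit: $31.43
Taxable wages = $2,373.43 − $31.43 = $2,342.00
Local income tax: $2,342.00 × 0.02 = $46.84
Medicare tax: only $111,154.53 − $110,528.06 = $626.47 of this check is subject → $626.47 × 0.029 = $18.17
Legal plan premium: $150.44
Charitable contribution: $54.39
Total deductions = $31.43 + $46.84 + $18.17 + $150.44 + $54.39 = $301.27
Net pay = $2,373.43 − $301.27 = $2,072.16

$2,072.16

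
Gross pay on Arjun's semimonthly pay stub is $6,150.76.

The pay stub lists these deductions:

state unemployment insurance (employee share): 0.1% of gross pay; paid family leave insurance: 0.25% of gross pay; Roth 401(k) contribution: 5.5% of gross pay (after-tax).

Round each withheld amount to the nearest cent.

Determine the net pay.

$5,790.94

Paid family leave insurance: $6,150.76 × 0.0025 = $15.38
State unemployment insurance (employee share): $6,150.76 × 0.001 = $6.15
Roth 401(k) contribution: $6,150.76 × 0.055 = $338.29
Total deductions = $15.38 + $6.15 + $338.29 = $359.82
Net pay = $6,150.76 − $359.82 = $5,790.94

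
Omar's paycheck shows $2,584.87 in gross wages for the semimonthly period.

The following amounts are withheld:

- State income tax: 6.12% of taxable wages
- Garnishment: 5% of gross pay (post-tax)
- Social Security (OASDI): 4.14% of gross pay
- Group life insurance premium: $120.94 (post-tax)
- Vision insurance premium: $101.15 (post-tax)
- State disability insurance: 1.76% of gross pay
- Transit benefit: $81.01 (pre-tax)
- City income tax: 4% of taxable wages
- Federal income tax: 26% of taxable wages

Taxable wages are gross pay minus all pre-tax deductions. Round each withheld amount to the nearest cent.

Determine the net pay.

$1,095.64

Transit benefit: $81.01
Taxable wages = $2,584.87 − $81.01 = $2,503.86
City income tax: $2,503.86 × 0.04 = $100.15
State income tax: $2,503.86 × 0.0612 = $153.24
Federal income tax: $2,503.86 × 0.26 = $651.00
Social Security (OASDI): $2,584.87 × 0.0414 = $107.01
State disability insurance: $2,584.87 × 0.0176 = $45.49
Group life insurance premium: $120.94
Vision insurance premium: $101.15
Garnishment: $2,584.87 × 0.05 = $129.24
Total deductions = $81.01 + $100.15 + $153.24 + $651.00 + $107.01 + $45.49 + $120.94 + $101.15 + $129.24 = $1,489.23
Net pay = $2,584.87 − $1,489.23 = $1,095.64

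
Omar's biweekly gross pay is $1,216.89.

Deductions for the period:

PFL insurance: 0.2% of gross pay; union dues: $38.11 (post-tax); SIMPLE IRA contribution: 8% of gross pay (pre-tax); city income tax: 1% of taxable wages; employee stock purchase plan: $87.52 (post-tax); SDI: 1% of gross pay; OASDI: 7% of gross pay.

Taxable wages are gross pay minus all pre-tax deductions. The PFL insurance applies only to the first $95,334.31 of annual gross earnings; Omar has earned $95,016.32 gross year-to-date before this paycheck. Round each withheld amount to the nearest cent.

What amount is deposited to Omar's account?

SIMPLE IRA contribution: $1,216.89 × 0.08 = $97.35
Taxable wages = $1,216.89 − $97.35 = $1,119.54
City income tax: $1,119.54 × 0.01 = $11.20
PFL insurance: only $95,334.31 − $95,016.32 = $317.99 of this check is subject → $317.99 × 0.002 = $0.64
OASDI: $1,216.89 × 0.07 = $85.18
SDI: $1,216.89 × 0.01 = $12.17
Employee stock purchase plan: $87.52
Union dues: $38.11
Total deductions = $97.35 + $11.20 + $0.64 + $85.18 + $12.17 + $87.52 + $38.11 = $332.17
Net pay = $1,216.89 − $332.17 = $884.72

$884.72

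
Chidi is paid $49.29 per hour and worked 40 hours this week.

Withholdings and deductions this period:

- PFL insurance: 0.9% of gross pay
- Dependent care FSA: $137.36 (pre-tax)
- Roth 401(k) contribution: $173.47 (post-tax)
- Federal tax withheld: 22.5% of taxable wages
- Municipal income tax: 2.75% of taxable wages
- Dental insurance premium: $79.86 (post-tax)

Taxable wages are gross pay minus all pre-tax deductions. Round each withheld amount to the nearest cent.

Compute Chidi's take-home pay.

$1100.03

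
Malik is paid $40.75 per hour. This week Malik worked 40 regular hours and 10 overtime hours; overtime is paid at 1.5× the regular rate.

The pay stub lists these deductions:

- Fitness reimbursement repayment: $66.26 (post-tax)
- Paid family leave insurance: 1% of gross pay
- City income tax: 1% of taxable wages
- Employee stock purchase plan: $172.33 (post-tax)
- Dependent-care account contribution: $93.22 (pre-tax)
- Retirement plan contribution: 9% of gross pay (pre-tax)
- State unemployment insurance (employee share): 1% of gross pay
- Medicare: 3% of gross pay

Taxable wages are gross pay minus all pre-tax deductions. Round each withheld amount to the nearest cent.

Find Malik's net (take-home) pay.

Regular pay: 40 × $40.75 = $1,630.00
Overtime pay: 10 × $40.75 × 1.5 = $611.25
Gross pay = $1,630.00 + $611.25 = $2,241.25
Dependent-care account contribution: $93.22
Retirement plan contribution: $2,241.25 × 0.09 = $201.71
Pre-tax total = $93.22 + $201.71 = $294.93
Taxable wages = $2,241.25 − $294.93 = $1,946.32
City income tax: $1,946.32 × 0.01 = $19.46
Medicare: $2,241.25 × 0.03 = $67.24
State unemployment insurance (employee share): $2,241.25 × 0.01 = $22.41
Paid family leave insurance: $2,241.25 × 0.01 = $22.41
Fitness reimbursement repayment: $66.26
Employee stock purchase plan: $172.33
Total deductions = $93.22 + $201.71 + $19.46 + $67.24 + $22.41 + $22.41 + $66.26 + $172.33 = $665.04
Net pay = $2,241.25 − $665.04 = $1,576.21

$1,576.21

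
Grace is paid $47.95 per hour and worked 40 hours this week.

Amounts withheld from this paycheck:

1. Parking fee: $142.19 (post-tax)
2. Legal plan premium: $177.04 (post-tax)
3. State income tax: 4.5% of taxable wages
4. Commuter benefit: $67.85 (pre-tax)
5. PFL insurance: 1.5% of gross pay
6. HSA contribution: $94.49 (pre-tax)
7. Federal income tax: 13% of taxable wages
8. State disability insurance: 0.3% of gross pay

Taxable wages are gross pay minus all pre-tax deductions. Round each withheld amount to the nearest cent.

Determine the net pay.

$1,094.67

Gross pay: 40 × $47.95 = $1,918.00
HSA contribution: $94.49
Commuter benefit: $67.85
Pre-tax total = $94.49 + $67.85 = $162.34
Taxable wages = $1,918.00 − $162.34 = $1,755.66
State income tax: $1,755.66 × 0.045 = $79.00
Federal income tax: $1,755.66 × 0.13 = $228.24
State disability insurance: $1,918.00 × 0.003 = $5.75
PFL insurance: $1,918.00 × 0.015 = $28.77
Parking fee: $142.19
Legal plan premium: $177.04
Total deductions = $94.49 + $67.85 + $79.00 + $228.24 + $5.75 + $28.77 + $142.19 + $177.04 = $823.33
Net pay = $1,918.00 − $823.33 = $1,094.67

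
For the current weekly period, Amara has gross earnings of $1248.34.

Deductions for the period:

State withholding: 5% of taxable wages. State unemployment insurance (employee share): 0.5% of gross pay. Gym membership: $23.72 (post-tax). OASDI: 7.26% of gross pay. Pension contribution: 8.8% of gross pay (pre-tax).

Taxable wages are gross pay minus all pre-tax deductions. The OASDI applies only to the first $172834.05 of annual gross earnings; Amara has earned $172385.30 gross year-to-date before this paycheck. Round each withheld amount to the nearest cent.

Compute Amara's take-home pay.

Pension contribution: $1248.34 × 0.088 = $109.85
Taxable wages = $1248.34 − $109.85 = $1138.49
State withholding: $1138.49 × 0.05 = $56.92
State unemployment insurance (employee share): $1248.34 × 0.005 = $6.24
OASDI: only $172834.05 − $172385.30 = $448.75 of this check is subject → $448.75 × 0.0726 = $32.58
Gym membership: $23.72
Total deductions = $109.85 + $56.92 + $6.24 + $32.58 + $23.72 = $229.31
Net pay = $1248.34 − $229.31 = $1019.03

$1019.03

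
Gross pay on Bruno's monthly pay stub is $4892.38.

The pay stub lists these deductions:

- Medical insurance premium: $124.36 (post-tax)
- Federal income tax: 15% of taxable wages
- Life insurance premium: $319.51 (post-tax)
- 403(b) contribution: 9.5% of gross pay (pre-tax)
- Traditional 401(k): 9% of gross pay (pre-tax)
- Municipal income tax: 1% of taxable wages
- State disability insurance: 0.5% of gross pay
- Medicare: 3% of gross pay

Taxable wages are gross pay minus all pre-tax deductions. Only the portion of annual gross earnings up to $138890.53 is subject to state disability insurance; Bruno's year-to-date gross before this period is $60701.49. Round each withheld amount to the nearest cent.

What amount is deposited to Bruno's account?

$2734.23

403(b) contribution: $4892.38 × 0.095 = $464.78
Traditional 401(k): $4892.38 × 0.09 = $440.31
Pre-tax total = $464.78 + $440.31 = $905.09
Taxable wages = $4892.38 − $905.09 = $3987.29
Federal income tax: $3987.29 × 0.15 = $598.09
Municipal income tax: $3987.29 × 0.01 = $39.87
Medicare: $4892.38 × 0.03 = $146.77
State disability insurance: cap not yet reached, full $4892.38 is subject → $4892.38 × 0.005 = $24.46
Medical insurance premium: $124.36
Life insurance premium: $319.51
Total deductions = $464.78 + $440.31 + $598.09 + $39.87 + $146.77 + $24.46 + $124.36 + $319.51 = $2158.15
Net pay = $4892.38 − $2158.15 = $2734.23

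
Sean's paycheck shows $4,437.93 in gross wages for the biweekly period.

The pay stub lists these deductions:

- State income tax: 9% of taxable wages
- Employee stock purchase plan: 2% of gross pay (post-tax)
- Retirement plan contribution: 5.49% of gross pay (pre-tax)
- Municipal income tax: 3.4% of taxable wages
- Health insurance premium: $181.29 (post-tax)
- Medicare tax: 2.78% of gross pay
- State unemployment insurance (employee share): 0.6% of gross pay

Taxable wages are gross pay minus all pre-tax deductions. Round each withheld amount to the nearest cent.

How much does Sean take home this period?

$3,254.14

Retirement plan contribution: $4,437.93 × 0.0549 = $243.64
Taxable wages = $4,437.93 − $243.64 = $4,194.29
State income tax: $4,194.29 × 0.09 = $377.49
Municipal income tax: $4,194.29 × 0.034 = $142.61
State unemployment insurance (employee share): $4,437.93 × 0.006 = $26.63
Medicare tax: $4,437.93 × 0.0278 = $123.37
Health insurance premium: $181.29
Employee stock purchase plan: $4,437.93 × 0.02 = $88.76
Total deductions = $243.64 + $377.49 + $142.61 + $26.63 + $123.37 + $181.29 + $88.76 = $1,183.79
Net pay = $4,437.93 − $1,183.79 = $3,254.14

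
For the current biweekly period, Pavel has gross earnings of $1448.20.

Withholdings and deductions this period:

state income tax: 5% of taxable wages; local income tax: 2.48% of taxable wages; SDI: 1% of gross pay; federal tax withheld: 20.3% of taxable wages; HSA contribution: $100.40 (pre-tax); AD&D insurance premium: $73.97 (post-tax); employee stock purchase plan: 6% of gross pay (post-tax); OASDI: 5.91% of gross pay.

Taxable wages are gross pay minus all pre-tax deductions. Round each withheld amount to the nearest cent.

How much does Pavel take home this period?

$712.45

HSA contribution: $100.40
Taxable wages = $1448.20 − $100.40 = $1347.80
Federal tax withheld: $1347.80 × 0.203 = $273.60
Local income tax: $1347.80 × 0.0248 = $33.43
State income tax: $1347.80 × 0.05 = $67.39
OASDI: $1448.20 × 0.0591 = $85.59
SDI: $1448.20 × 0.01 = $14.48
AD&D insurance premium: $73.97
Employee stock purchase plan: $1448.20 × 0.06 = $86.89
Total deductions = $100.40 + $273.60 + $33.43 + $67.39 + $85.59 + $14.48 + $73.97 + $86.89 = $735.75
Net pay = $1448.20 − $735.75 = $712.45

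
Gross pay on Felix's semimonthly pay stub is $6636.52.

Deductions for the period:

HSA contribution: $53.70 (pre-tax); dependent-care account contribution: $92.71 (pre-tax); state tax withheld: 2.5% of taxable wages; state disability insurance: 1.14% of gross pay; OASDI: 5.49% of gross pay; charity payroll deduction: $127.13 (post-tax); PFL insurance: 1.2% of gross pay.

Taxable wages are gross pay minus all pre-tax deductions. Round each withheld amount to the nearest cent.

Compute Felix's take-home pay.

$5681.09

Dependent-care account contribution: $92.71
HSA contribution: $53.70
Pre-tax total = $92.71 + $53.70 = $146.41
Taxable wages = $6636.52 − $146.41 = $6490.11
State tax withheld: $6490.11 × 0.025 = $162.25
PFL insurance: $6636.52 × 0.012 = $79.64
OASDI: $6636.52 × 0.0549 = $364.34
State disability insurance: $6636.52 × 0.0114 = $75.66
Charity payroll deduction: $127.13
Total deductions = $92.71 + $53.70 + $162.25 + $79.64 + $364.34 + $75.66 + $127.13 = $955.43
Net pay = $6636.52 − $955.43 = $5681.09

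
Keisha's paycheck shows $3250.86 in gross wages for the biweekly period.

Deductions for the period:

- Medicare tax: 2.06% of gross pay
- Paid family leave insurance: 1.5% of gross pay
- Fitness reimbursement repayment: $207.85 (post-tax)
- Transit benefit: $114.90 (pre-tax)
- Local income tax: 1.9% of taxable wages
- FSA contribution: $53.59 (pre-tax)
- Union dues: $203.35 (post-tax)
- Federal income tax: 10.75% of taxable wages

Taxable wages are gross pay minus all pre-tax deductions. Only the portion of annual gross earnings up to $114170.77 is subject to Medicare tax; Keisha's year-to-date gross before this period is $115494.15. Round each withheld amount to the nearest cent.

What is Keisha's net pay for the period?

$2232.49

FSA contribution: $53.59
Transit benefit: $114.90
Pre-tax total = $53.59 + $114.90 = $168.49
Taxable wages = $3250.86 − $168.49 = $3082.37
Federal income tax: $3082.37 × 0.1075 = $331.35
Local income tax: $3082.37 × 0.019 = $58.57
Medicare tax: annual cap $114170.77 already reached (YTD $115494.15), so $0.00
Paid family leave insurance: $3250.86 × 0.015 = $48.76
Union dues: $203.35
Fitness reimbursement repayment: $207.85
Total deductions = $53.59 + $114.90 + $331.35 + $58.57 + $0.00 + $48.76 + $203.35 + $207.85 = $1018.37
Net pay = $3250.86 − $1018.37 = $2232.49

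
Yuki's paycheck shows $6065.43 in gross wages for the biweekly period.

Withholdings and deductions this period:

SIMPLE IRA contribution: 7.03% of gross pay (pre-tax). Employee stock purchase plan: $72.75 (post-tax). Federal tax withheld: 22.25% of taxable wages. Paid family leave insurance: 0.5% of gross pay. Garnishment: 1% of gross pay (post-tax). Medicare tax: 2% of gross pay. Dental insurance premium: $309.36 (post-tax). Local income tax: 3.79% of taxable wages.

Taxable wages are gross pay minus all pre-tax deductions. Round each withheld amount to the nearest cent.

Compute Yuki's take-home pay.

SIMPLE IRA contribution: $6065.43 × 0.0703 = $426.40
Taxable wages = $6065.43 − $426.40 = $5639.03
Local income tax: $5639.03 × 0.0379 = $213.72
Federal tax withheld: $5639.03 × 0.2225 = $1254.68
Paid family leave insurance: $6065.43 × 0.005 = $30.33
Medicare tax: $6065.43 × 0.02 = $121.31
Employee stock purchase plan: $72.75
Garnishment: $6065.43 × 0.01 = $60.65
Dental insurance premium: $309.36
Total deductions = $426.40 + $213.72 + $1254.68 + $30.33 + $121.31 + $72.75 + $60.65 + $309.36 = $2489.20
Net pay = $6065.43 − $2489.20 = $3576.23

$3576.23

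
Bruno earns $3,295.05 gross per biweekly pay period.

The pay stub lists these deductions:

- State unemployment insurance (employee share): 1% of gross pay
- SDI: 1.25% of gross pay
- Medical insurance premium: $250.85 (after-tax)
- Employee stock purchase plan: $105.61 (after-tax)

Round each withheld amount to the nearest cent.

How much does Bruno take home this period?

State unemployment insurance (employee share): $3,295.05 × 0.01 = $32.95
SDI: $3,295.05 × 0.0125 = $41.19
Employee stock purchase plan: $105.61
Medical insurance premium: $250.85
Total deductions = $32.95 + $41.19 + $105.61 + $250.85 = $430.60
Net pay = $3,295.05 − $430.60 = $2,864.45

$2,864.45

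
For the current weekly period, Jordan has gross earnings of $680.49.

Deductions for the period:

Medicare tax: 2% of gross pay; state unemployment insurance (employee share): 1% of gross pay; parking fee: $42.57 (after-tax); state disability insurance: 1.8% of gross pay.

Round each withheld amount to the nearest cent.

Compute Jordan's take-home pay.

$605.26

Medicare tax: $680.49 × 0.02 = $13.61
State unemployment insurance (employee share): $680.49 × 0.01 = $6.80
State disability insurance: $680.49 × 0.018 = $12.25
Parking fee: $42.57
Total deductions = $13.61 + $6.80 + $12.25 + $42.57 = $75.23
Net pay = $680.49 − $75.23 = $605.26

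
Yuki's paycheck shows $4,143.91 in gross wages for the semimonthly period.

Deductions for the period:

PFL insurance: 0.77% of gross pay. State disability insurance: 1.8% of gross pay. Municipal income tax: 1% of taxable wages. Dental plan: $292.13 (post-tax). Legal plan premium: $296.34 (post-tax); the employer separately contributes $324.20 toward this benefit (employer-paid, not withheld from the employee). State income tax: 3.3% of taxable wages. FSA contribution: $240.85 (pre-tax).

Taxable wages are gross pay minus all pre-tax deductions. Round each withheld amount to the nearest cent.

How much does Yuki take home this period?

FSA contribution: $240.85
Taxable wages = $4,143.91 − $240.85 = $3,903.06
Municipal income tax: $3,903.06 × 0.01 = $39.03
State income tax: $3,903.06 × 0.033 = $128.80
PFL insurance: $4,143.91 × 0.0077 = $31.91
State disability insurance: $4,143.91 × 0.018 = $74.59
Legal plan premium: $296.34
Dental plan: $292.13
(Employer's $324.20 toward legal plan premium is not withheld from the employee.)
Total deductions = $240.85 + $39.03 + $128.80 + $31.91 + $74.59 + $296.34 + $292.13 = $1,103.65
Net pay = $4,143.91 − $1,103.65 = $3,040.26

$3,040.26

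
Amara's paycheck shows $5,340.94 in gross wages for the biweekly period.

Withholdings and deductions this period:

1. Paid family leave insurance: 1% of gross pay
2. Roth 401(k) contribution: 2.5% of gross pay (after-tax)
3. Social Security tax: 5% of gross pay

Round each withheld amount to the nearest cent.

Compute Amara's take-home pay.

Paid family leave insurance: $5,340.94 × 0.01 = $53.41
Social Security tax: $5,340.94 × 0.05 = $267.05
Roth 401(k) contribution: $5,340.94 × 0.025 = $133.52
Total deductions = $53.41 + $267.05 + $133.52 = $453.98
Net pay = $5,340.94 − $453.98 = $4,886.96

$4,886.96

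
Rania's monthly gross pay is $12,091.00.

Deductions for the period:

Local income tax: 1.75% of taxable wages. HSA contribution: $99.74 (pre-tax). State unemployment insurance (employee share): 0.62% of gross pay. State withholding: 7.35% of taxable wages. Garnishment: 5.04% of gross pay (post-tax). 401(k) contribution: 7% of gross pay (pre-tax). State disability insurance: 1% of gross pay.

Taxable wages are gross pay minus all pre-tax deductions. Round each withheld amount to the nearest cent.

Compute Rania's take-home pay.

HSA contribution: $99.74
401(k) contribution: $12,091.00 × 0.07 = $846.37
Pre-tax total = $99.74 + $846.37 = $946.11
Taxable wages = $12,091.00 − $946.11 = $11,144.89
Local income tax: $11,144.89 × 0.0175 = $195.04
State withholding: $11,144.89 × 0.0735 = $819.15
State unemployment insurance (employee share): $12,091.00 × 0.0062 = $74.96
State disability insurance: $12,091.00 × 0.01 = $120.91
Garnishment: $12,091.00 × 0.0504 = $609.39
Total deductions = $99.74 + $846.37 + $195.04 + $819.15 + $74.96 + $120.91 + $609.39 = $2,765.56
Net pay = $12,091.00 − $2,765.56 = $9,325.44

$9,325.44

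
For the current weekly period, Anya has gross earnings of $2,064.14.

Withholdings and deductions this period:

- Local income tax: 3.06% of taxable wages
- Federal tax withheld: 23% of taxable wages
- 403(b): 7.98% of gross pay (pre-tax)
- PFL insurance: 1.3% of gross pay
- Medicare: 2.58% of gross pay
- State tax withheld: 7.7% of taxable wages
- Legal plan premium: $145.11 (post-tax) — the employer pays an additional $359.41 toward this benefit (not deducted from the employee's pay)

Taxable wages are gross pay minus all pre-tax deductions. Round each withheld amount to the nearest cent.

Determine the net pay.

$1,032.98

403(b): $2,064.14 × 0.0798 = $164.72
Taxable wages = $2,064.14 − $164.72 = $1,899.42
Local income tax: $1,899.42 × 0.0306 = $58.12
Federal tax withheld: $1,899.42 × 0.23 = $436.87
State tax withheld: $1,899.42 × 0.077 = $146.26
PFL insurance: $2,064.14 × 0.013 = $26.83
Medicare: $2,064.14 × 0.0258 = $53.25
Legal plan premium: $145.11
(Employer's $359.41 toward legal plan premium is not withheld from the employee.)
Total deductions = $164.72 + $58.12 + $436.87 + $146.26 + $26.83 + $53.25 + $145.11 = $1,031.16
Net pay = $2,064.14 − $1,031.16 = $1,032.98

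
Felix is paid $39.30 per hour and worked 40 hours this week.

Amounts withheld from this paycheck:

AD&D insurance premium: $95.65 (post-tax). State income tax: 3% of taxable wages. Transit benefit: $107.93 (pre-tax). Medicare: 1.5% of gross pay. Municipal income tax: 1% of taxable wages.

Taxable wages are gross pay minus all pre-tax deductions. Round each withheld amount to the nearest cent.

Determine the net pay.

$1,286.28

Gross pay: 40 × $39.30 = $1,572.00
Transit benefit: $107.93
Taxable wages = $1,572.00 − $107.93 = $1,464.07
State income tax: $1,464.07 × 0.03 = $43.92
Municipal income tax: $1,464.07 × 0.01 = $14.64
Medicare: $1,572.00 × 0.015 = $23.58
AD&D insurance premium: $95.65
Total deductions = $107.93 + $43.92 + $14.64 + $23.58 + $95.65 = $285.72
Net pay = $1,572.00 − $285.72 = $1,286.28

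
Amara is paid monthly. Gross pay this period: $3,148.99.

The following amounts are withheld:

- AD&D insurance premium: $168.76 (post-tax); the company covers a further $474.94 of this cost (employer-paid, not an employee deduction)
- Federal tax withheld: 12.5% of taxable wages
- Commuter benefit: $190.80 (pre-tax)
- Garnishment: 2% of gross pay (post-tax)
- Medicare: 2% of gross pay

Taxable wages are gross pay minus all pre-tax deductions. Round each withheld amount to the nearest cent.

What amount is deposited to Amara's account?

Commuter benefit: $190.80
Taxable wages = $3,148.99 − $190.80 = $2,958.19
Federal tax withheld: $2,958.19 × 0.125 = $369.77
Medicare: $3,148.99 × 0.02 = $62.98
Garnishment: $3,148.99 × 0.02 = $62.98
AD&D insurance premium: $168.76
(Employer's $474.94 toward AD&D insurance premium is not withheld from the employee.)
Total deductions = $190.80 + $369.77 + $62.98 + $62.98 + $168.76 = $855.29
Net pay = $3,148.99 − $855.29 = $2,293.70

$2,293.70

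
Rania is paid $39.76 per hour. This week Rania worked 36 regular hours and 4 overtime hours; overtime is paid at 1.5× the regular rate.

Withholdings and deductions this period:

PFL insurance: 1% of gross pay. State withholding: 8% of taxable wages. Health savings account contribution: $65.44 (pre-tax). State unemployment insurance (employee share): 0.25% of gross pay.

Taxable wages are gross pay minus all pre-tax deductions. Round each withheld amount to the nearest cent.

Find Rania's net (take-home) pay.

Regular pay: 36 × $39.76 = $1,431.36
Overtime pay: 4 × $39.76 × 1.5 = $238.56
Gross pay = $1,431.36 + $238.56 = $1,669.92
Health savings account contribution: $65.44
Taxable wages = $1,669.92 − $65.44 = $1,604.48
State withholding: $1,604.48 × 0.08 = $128.36
PFL insurance: $1,669.92 × 0.01 = $16.70
State unemployment insurance (employee share): $1,669.92 × 0.0025 = $4.17
Total deductions = $65.44 + $128.36 + $16.70 + $4.17 = $214.67
Net pay = $1,669.92 − $214.67 = $1,455.25

$1,455.25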